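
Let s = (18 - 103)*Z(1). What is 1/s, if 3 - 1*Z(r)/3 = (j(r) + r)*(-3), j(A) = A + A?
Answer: -1/3060 ≈ -0.00032680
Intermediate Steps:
j(A) = 2*A
Z(r) = 9 + 27*r (Z(r) = 9 - 3*(2*r + r)*(-3) = 9 - 3*3*r*(-3) = 9 - (-27)*r = 9 + 27*r)
s = -3060 (s = (18 - 103)*(9 + 27*1) = -85*(9 + 27) = -85*36 = -3060)
1/s = 1/(-3060) = -1/3060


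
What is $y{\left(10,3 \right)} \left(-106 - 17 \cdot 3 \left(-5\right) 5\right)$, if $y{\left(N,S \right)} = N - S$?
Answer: $8183$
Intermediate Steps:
$y{\left(10,3 \right)} \left(-106 - 17 \cdot 3 \left(-5\right) 5\right) = \left(10 - 3\right) \left(-106 - 17 \cdot 3 \left(-5\right) 5\right) = \left(10 - 3\right) \left(-106 - 17 \left(\left(-15\right) 5\right)\right) = 7 \left(-106 - -1275\right) = 7 \left(-106 + 1275\right) = 7 \cdot 1169 = 8183$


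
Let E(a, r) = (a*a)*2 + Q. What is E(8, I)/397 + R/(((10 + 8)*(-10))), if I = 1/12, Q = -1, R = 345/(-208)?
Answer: 326123/990912 ≈ 0.32911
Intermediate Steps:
R = -345/208 (R = 345*(-1/208) = -345/208 ≈ -1.6587)
I = 1/12 ≈ 0.083333
E(a, r) = -1 + 2*a**2 (E(a, r) = (a*a)*2 - 1 = a**2*2 - 1 = 2*a**2 - 1 = -1 + 2*a**2)
E(8, I)/397 + R/(((10 + 8)*(-10))) = (-1 + 2*8**2)/397 - 345*(-1/(10*(10 + 8)))/208 = (-1 + 2*64)*(1/397) - 345/(208*(18*(-10))) = (-1 + 128)*(1/397) - 345/208/(-180) = 127*(1/397) - 345/208*(-1/180) = 127/397 + 23/2496 = 326123/990912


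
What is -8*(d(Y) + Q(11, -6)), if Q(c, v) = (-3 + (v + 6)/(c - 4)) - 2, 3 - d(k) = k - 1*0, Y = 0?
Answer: 16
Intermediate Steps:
d(k) = 3 - k (d(k) = 3 - (k - 1*0) = 3 - (k + 0) = 3 - k)
Q(c, v) = -5 + (6 + v)/(-4 + c) (Q(c, v) = (-3 + (6 + v)/(-4 + c)) - 2 = -5 + (6 + v)/(-4 + c))
-8*(d(Y) + Q(11, -6)) = -8*((3 - 1*0) + (26 - 6 - 5*11)/(-4 + 11)) = -8*((3 + 0) + (26 - 6 - 55)/7) = -8*(3 + (⅐)*(-35)) = -8*(3 - 5) = -8*(-2) = 16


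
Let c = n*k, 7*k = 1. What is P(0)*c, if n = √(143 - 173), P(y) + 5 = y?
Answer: -5*I*√30/7 ≈ -3.9123*I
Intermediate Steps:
k = ⅐ (k = (⅐)*1 = ⅐ ≈ 0.14286)
P(y) = -5 + y
n = I*√30 (n = √(-30) = I*√30 ≈ 5.4772*I)
c = I*√30/7 (c = (I*√30)*(⅐) = I*√30/7 ≈ 0.78246*I)
P(0)*c = (-5 + 0)*(I*√30/7) = -5*I*√30/7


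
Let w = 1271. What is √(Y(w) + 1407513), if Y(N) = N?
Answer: 52*√521 ≈ 1186.9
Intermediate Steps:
√(Y(w) + 1407513) = √(1271 + 1407513) = √1408784 = 52*√521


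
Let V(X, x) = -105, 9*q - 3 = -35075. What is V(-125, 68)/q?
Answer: 945/35072 ≈ 0.026945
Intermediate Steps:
q = -35072/9 (q = ⅓ + (⅑)*(-35075) = ⅓ - 35075/9 = -35072/9 ≈ -3896.9)
V(-125, 68)/q = -105/(-35072/9) = -105*(-9/35072) = 945/35072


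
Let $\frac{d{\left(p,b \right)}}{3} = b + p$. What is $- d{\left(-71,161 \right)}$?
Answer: $-270$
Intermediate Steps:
$d{\left(p,b \right)} = 3 b + 3 p$ ($d{\left(p,b \right)} = 3 \left(b + p\right) = 3 b + 3 p$)
$- d{\left(-71,161 \right)} = - (3 \cdot 161 + 3 \left(-71\right)) = - (483 - 213) = \left(-1\right) 270 = -270$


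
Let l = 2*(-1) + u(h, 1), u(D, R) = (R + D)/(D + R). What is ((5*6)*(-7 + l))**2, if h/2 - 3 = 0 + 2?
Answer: 57600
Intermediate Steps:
h = 10 (h = 6 + 2*(0 + 2) = 6 + 2*2 = 6 + 4 = 10)
u(D, R) = 1 (u(D, R) = (D + R)/(D + R) = 1)
l = -1 (l = 2*(-1) + 1 = -2 + 1 = -1)
((5*6)*(-7 + l))**2 = ((5*6)*(-7 - 1))**2 = (30*(-8))**2 = (-240)**2 = 57600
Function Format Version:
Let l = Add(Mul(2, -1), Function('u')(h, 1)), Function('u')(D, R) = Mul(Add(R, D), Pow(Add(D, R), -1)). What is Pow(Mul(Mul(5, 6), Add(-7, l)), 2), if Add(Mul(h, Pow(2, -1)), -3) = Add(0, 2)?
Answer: 57600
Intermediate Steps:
h = 10 (h = Add(6, Mul(2, Add(0, 2))) = Add(6, Mul(2, 2)) = Add(6, 4) = 10)
Function('u')(D, R) = 1 (Function('u')(D, R) = Mul(Add(D, R), Pow(Add(D, R), -1)) = 1)
l = -1 (l = Add(Mul(2, -1), 1) = Add(-2, 1) = -1)
Pow(Mul(Mul(5, 6), Add(-7, l)), 2) = Pow(Mul(Mul(5, 6), Add(-7, -1)), 2) = Pow(Mul(30, -8), 2) = Pow(-240, 2) = 57600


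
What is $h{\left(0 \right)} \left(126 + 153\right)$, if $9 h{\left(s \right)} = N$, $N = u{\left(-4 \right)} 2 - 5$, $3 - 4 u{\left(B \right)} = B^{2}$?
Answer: $- \frac{713}{2} \approx -356.5$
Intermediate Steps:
$u{\left(B \right)} = \frac{3}{4} - \frac{B^{2}}{4}$
$N = - \frac{23}{2}$ ($N = \left(\frac{3}{4} - \frac{\left(-4\right)^{2}}{4}\right) 2 - 5 = \left(\frac{3}{4} - 4\right) 2 - 5 = \left(- \frac{13}{4}\right) 2 - 5 = - \frac{13}{2} - 5 = - \frac{23}{2} \approx -11.5$)
$h{\left(s \right)} = - \frac{23}{18}$ ($h{\left(s \right)} = \frac{1}{9} \left(- \frac{23}{2}\right) = - \frac{23}{18}$)
$h{\left(0 \right)} \left(126 + 153\right) = - \frac{23 \left(126 + 153\right)}{18} = \left(- \frac{23}{18}\right) 279 = - \frac{713}{2}$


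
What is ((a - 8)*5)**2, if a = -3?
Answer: 3025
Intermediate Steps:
((a - 8)*5)**2 = ((-3 - 8)*5)**2 = (-11*5)**2 = (-55)**2 = 3025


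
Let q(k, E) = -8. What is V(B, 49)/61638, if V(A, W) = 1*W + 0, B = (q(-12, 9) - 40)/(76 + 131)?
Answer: 49/61638 ≈ 0.00079496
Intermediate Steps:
B = -16/69 (B = (-8 - 40)/(76 + 131) = -48/207 = -48*1/207 = -16/69 ≈ -0.23188)
V(A, W) = W (V(A, W) = W + 0 = W)
V(B, 49)/61638 = 49/61638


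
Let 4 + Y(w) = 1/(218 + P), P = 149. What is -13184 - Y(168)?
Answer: -4837061/367 ≈ -13180.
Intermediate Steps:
Y(w) = -1467/367 (Y(w) = -4 + 1/(218 + 149) = -4 + 1/367 = -1467/367)
-13184 - Y(168) = -13184 - 1*(-1467/367) = -13184 + 1467/367 = -4837061/367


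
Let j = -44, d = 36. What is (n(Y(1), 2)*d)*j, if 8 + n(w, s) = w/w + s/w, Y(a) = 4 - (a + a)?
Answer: 9504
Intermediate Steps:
Y(a) = 4 - 2*a
n(w, s) = -7 + s/w (n(w, s) = -8 + (w/w + s/w) = -8 + (1 + s/w) = -7 + s/w)
(n(Y(1), 2)*d)*j = ((-7 + 2/(4 - 2*1))*36)*(-44) = ((-7 + 2/(4 - 2))*36)*(-44) = ((-7 + 2/2)*36)*(-44) = ((-7 + 2*(1/2))*36)*(-44) = ((-7 + 1)*36)*(-44) = -6*36*(-44) = -216*(-44) = 9504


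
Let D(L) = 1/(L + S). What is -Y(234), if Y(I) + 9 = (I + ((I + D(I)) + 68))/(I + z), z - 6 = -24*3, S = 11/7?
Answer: 1609417/277032 ≈ 5.8095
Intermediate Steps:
S = 11/7 (S = 11*(⅐) = 11/7 ≈ 1.5714)
D(L) = 1/(11/7 + L) (D(L) = 1/(L + 11/7) = 1/(11/7 + L))
z = -66 (z = 6 - 24*3 = 6 - 72 = -66)
Y(I) = -9 + (68 + 2*I + 7/(11 + 7*I))/(-66 + I) (Y(I) = -9 + (I + ((I + 7/(11 + 7*I)) + 68))/(I - 66) = -9 + (I + (68 + I + 7/(11 + 7*I)))/(-66 + I) = -9 + (68 + 2*I + 7/(11 + 7*I))/(-66 + I))
-Y(234) = -(7 + (11 + 7*234)*(662 - 7*234))/((-66 + 234)*(11 + 7*234)) = -(7 + (11 + 1638)*(662 - 1638))/(168*(11 + 1638)) = -(7 + 1649*(-976))/(168*1649) = -(7 - 1609424)/(168*1649) = -(-1609417)/(168*1649) = -1*(-1609417/277032) = 1609417/277032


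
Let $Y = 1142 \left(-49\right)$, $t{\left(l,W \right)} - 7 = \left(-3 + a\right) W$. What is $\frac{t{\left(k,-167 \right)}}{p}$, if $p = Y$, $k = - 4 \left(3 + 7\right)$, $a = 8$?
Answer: $\frac{414}{27979} \approx 0.014797$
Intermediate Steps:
$k = -40$ ($k = \left(-4\right) 10 = -40$)
$t{\left(l,W \right)} = 7 + 5 W$ ($t{\left(l,W \right)} = 7 + \left(-3 + 8\right) W = 7 + 5 W$)
$Y = -55958$
$p = -55958$
$\frac{t{\left(k,-167 \right)}}{p} = \frac{7 + 5 \left(-167\right)}{-55958} = \left(7 - 835\right) \left(- \frac{1}{55958}\right) = \left(-828\right) \left(- \frac{1}{55958}\right) = \frac{414}{27979}$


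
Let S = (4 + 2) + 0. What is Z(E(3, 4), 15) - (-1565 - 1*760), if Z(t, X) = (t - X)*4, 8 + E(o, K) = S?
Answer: 2257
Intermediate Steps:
S = 6 (S = 6 + 0 = 6)
E(o, K) = -2 (E(o, K) = -8 + 6 = -2)
Z(t, X) = -4*X + 4*t
Z(E(3, 4), 15) - (-1565 - 1*760) = (-4*15 + 4*(-2)) - (-1565 - 1*760) = (-60 - 8) - (-1565 - 760) = -68 - 1*(-2325) = -68 + 2325 = 2257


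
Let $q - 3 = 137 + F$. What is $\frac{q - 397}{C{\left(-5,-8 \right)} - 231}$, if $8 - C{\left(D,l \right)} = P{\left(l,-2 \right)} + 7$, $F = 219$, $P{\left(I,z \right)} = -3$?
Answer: $\frac{38}{227} \approx 0.1674$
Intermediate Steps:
$C{\left(D,l \right)} = 4$ ($C{\left(D,l \right)} = 8 - \left(-3 + 7\right) = 8 - 4 = 4$)
$q = 359$ ($q = 3 + \left(137 + 219\right) = 3 + 356 = 359$)
$\frac{q - 397}{C{\left(-5,-8 \right)} - 231} = \frac{359 - 397}{4 - 231} = - \frac{38}{-227} = \left(-38\right) \left(- \frac{1}{227}\right) = \frac{38}{227}$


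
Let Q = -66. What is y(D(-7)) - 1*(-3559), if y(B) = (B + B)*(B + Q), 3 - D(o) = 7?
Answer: 4119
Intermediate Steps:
D(o) = -4 (D(o) = 3 - 1*7 = 3 - 7 = -4)
y(B) = 2*B*(-66 + B) (y(B) = (B + B)*(B - 66) = (2*B)*(-66 + B) = 2*B*(-66 + B))
y(D(-7)) - 1*(-3559) = 2*(-4)*(-66 - 4) - 1*(-3559) = 2*(-4)*(-70) + 3559 = 560 + 3559 = 4119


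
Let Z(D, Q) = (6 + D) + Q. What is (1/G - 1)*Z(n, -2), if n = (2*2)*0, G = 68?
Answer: -67/17 ≈ -3.9412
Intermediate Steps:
n = 0 (n = 4*0 = 0)
Z(D, Q) = 6 + D + Q
(1/G - 1)*Z(n, -2) = (1/68 - 1)*(6 + 0 - 2) = (1/68 - 1)*4 = -67/68*4 = -67/17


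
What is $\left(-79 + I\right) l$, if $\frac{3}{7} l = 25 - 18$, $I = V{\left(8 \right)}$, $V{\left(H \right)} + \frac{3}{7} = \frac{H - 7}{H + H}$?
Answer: $- \frac{20741}{16} \approx -1296.3$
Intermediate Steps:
$V{\left(H \right)} = - \frac{3}{7} + \frac{-7 + H}{2 H}$ ($V{\left(H \right)} = - \frac{3}{7} + \frac{H - 7}{H + H} = - \frac{3}{7} + \frac{-7 + H}{2 H}$)
$I = - \frac{41}{112}$ ($I = \frac{-49 + 8}{14 \cdot 8} = \frac{1}{14} \cdot \frac{1}{8} \left(-41\right) = - \frac{41}{112} \approx -0.36607$)
$l = \frac{49}{3}$ ($l = \frac{7 \left(25 - 18\right)}{3} = \frac{7}{3} \cdot 7 = \frac{49}{3} \approx 16.333$)
$\left(-79 + I\right) l = \left(-79 - \frac{41}{112}\right) \frac{49}{3} = \left(- \frac{8889}{112}\right) \frac{49}{3} = - \frac{20741}{16}$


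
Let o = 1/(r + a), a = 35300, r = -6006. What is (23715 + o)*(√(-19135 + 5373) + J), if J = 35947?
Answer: 24972640113817/29294 + 694707211*I*√13762/29294 ≈ 8.5248e+8 + 2.782e+6*I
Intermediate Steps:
o = 1/29294 (o = 1/(-6006 + 35300) = 1/29294 ≈ 3.4137e-5)
(23715 + o)*(√(-19135 + 5373) + J) = (23715 + 1/29294)*(√(-19135 + 5373) + 35947) = 694707211*(√(-13762) + 35947)/29294 = 694707211*(I*√13762 + 35947)/29294 = 694707211*(35947 + I*√13762)/29294 = 24972640113817/29294 + 694707211*I*√13762/29294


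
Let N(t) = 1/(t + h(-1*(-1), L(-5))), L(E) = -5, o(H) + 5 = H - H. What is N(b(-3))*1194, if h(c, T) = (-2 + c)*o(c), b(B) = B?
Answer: 597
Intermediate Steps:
o(H) = -5 (o(H) = -5 + (H - H) = -5 + 0 = -5)
h(c, T) = 10 - 5*c (h(c, T) = (-2 + c)*(-5) = 10 - 5*c)
N(t) = 1/(5 + t) (N(t) = 1/(t + (10 - (-5)*(-1))) = 1/(t + (10 - 5*1)) = 1/(t + (10 - 5)) = 1/(t + 5) = 1/(5 + t))
N(b(-3))*1194 = 1194/(5 - 3) = 1194/2 = (1/2)*1194 = 597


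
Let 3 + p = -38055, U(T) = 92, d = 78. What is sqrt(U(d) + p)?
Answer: I*sqrt(37966) ≈ 194.85*I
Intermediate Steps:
p = -38058 (p = -3 - 38055 = -38058)
sqrt(U(d) + p) = sqrt(92 - 38058) = sqrt(-37966) = I*sqrt(37966)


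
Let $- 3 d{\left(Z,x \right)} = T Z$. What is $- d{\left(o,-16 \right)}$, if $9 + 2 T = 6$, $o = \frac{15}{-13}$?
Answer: $\frac{15}{26} \approx 0.57692$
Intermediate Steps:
$o = - \frac{15}{13}$ ($o = 15 \left(- \frac{1}{13}\right) = - \frac{15}{13} \approx -1.1538$)
$T = - \frac{3}{2}$ ($T = - \frac{9}{2} + \frac{1}{2} \cdot 6 = - \frac{9}{2} + 3 = - \frac{3}{2} \approx -1.5$)
$d{\left(Z,x \right)} = \frac{Z}{2}$ ($d{\left(Z,x \right)} = - \frac{\left(- \frac{3}{2}\right) Z}{3} = \frac{Z}{2}$)
$- d{\left(o,-16 \right)} = - \frac{-15}{2 \cdot 13} = \left(-1\right) \left(- \frac{15}{26}\right) = \frac{15}{26}$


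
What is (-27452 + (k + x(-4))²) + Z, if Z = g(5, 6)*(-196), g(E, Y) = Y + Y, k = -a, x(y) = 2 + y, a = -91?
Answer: -21883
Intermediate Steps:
k = 91 (k = -1*(-91) = 91)
g(E, Y) = 2*Y
Z = -2352 (Z = (2*6)*(-196) = 12*(-196) = -2352)
(-27452 + (k + x(-4))²) + Z = (-27452 + (91 + (2 - 4))²) - 2352 = (-27452 + (91 - 2)²) - 2352 = (-27452 + 89²) - 2352 = (-27452 + 7921) - 2352 = -19531 - 2352 = -21883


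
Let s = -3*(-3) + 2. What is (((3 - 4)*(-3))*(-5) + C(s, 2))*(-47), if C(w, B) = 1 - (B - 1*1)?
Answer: 705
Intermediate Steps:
s = 11 (s = 9 + 2 = 11)
C(w, B) = 2 - B (C(w, B) = 1 - (B - 1) = 1 - (-1 + B) = 1 + (1 - B) = 2 - B)
(((3 - 4)*(-3))*(-5) + C(s, 2))*(-47) = (((3 - 4)*(-3))*(-5) + (2 - 1*2))*(-47) = (-1*(-3)*(-5) + (2 - 2))*(-47) = (3*(-5) + 0)*(-47) = (-15 + 0)*(-47) = -15*(-47) = 705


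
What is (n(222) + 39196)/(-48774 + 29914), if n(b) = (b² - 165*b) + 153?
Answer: -2261/820 ≈ -2.7573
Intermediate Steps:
n(b) = 153 + b² - 165*b
(n(222) + 39196)/(-48774 + 29914) = ((153 + 222² - 165*222) + 39196)/(-48774 + 29914) = ((153 + 49284 - 36630) + 39196)/(-18860) = (12807 + 39196)*(-1/18860) = 52003*(-1/18860) = -2261/820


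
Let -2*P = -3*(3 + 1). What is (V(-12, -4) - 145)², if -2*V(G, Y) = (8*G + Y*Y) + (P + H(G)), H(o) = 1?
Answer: 47089/4 ≈ 11772.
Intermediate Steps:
P = 6 (P = -(-3)*(3 + 1)/2 = -(-3)*4/2 = -½*(-12) = 6)
V(G, Y) = -7/2 - 4*G - Y²/2 (V(G, Y) = -((8*G + Y*Y) + (6 + 1))/2 = -((8*G + Y²) + 7)/2 = -((Y² + 8*G) + 7)/2 = -(7 + Y² + 8*G)/2 = -7/2 - 4*G - Y²/2)
(V(-12, -4) - 145)² = ((-7/2 - 4*(-12) - ½*(-4)²) - 145)² = ((-7/2 + 48 - ½*16) - 145)² = ((-7/2 + 48 - 8) - 145)² = (73/2 - 145)² = (-217/2)² = 47089/4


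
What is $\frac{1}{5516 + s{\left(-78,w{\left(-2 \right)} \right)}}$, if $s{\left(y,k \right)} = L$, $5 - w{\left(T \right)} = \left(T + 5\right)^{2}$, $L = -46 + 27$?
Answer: $\frac{1}{5497} \approx 0.00018192$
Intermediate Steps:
$L = -19$
$w{\left(T \right)} = 5 - \left(5 + T\right)^{2}$ ($w{\left(T \right)} = 5 - \left(T + 5\right)^{2} = 5 - \left(5 + T\right)^{2}$)
$s{\left(y,k \right)} = -19$
$\frac{1}{5516 + s{\left(-78,w{\left(-2 \right)} \right)}} = \frac{1}{5516 - 19} = \frac{1}{5497}$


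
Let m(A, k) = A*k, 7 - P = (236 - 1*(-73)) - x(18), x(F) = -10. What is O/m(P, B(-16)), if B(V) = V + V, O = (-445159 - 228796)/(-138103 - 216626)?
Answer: 673955/3541614336 ≈ 0.00019030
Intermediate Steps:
O = 673955/354729 (O = -673955/(-354729) = -673955*(-1/354729) = 673955/354729 ≈ 1.8999)
B(V) = 2*V
P = -312 (P = 7 - ((236 - 1*(-73)) - 1*(-10)) = 7 - ((236 + 73) + 10) = 7 - (309 + 10) = 7 - 1*319 = 7 - 319 = -312)
O/m(P, B(-16)) = 673955/(354729*((-624*(-16)))) = 673955/(354729*((-312*(-32)))) = (673955/354729)/9984 = (673955/354729)*(1/9984) = 673955/3541614336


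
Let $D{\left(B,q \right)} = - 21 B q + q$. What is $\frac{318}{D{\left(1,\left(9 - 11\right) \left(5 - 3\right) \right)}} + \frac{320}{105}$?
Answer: $\frac{5899}{840} \approx 7.0226$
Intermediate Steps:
$D{\left(B,q \right)} = q - 21 B q$ ($D{\left(B,q \right)} = - 21 B q + q = q - 21 B q$)
$\frac{318}{D{\left(1,\left(9 - 11\right) \left(5 - 3\right) \right)}} + \frac{320}{105} = \frac{318}{\left(9 - 11\right) \left(5 - 3\right) \left(1 - 21\right)} + \frac{320}{105} = \frac{318}{\left(-2\right) 2 \left(1 - 21\right)} + 320 \cdot \frac{1}{105} = \frac{318}{\left(-4\right) \left(-20\right)} + \frac{64}{21} = \frac{318}{80} + \frac{64}{21} = 318 \cdot \frac{1}{80} + \frac{64}{21} = \frac{159}{40} + \frac{64}{21} = \frac{5899}{840}$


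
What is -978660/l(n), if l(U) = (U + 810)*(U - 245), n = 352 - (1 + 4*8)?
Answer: -489330/41773 ≈ -11.714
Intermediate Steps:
n = 319 (n = 352 - (1 + 32) = 352 - 1*33 = 352 - 33 = 319)
l(U) = (-245 + U)*(810 + U) (l(U) = (810 + U)*(-245 + U) = (-245 + U)*(810 + U))
-978660/l(n) = -978660/(-198450 + 319² + 565*319) = -978660/(-198450 + 101761 + 180235) = -978660/83546 = -978660*1/83546 = -489330/41773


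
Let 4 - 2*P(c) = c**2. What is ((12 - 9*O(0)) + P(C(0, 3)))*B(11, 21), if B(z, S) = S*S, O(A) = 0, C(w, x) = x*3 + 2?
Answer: -41013/2 ≈ -20507.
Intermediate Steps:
C(w, x) = 2 + 3*x (C(w, x) = 3*x + 2 = 2 + 3*x)
B(z, S) = S**2
P(c) = 2 - c**2/2
((12 - 9*O(0)) + P(C(0, 3)))*B(11, 21) = ((12 - 9*0) + (2 - (2 + 3*3)**2/2))*21**2 = ((12 + 0) + (2 - (2 + 9)**2/2))*441 = (12 + (2 - 1/2*11**2))*441 = (12 + (2 - 1/2*121))*441 = (12 + (2 - 121/2))*441 = (12 - 117/2)*441 = -93/2*441 = -41013/2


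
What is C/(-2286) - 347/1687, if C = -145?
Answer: -548627/3856482 ≈ -0.14226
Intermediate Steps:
C/(-2286) - 347/1687 = -145/(-2286) - 347/1687 = -145*(-1/2286) - 347*1/1687 = 145/2286 - 347/1687 = -548627/3856482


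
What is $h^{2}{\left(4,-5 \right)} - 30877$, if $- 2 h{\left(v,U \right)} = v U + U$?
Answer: $- \frac{122883}{4} \approx -30721.0$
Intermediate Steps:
$h{\left(v,U \right)} = - \frac{U}{2} - \frac{U v}{2}$ ($h{\left(v,U \right)} = - \frac{v U + U}{2} = - \frac{U v + U}{2} = - \frac{U + U v}{2} = - \frac{U}{2} - \frac{U v}{2}$)
$h^{2}{\left(4,-5 \right)} - 30877 = \left(\left(- \frac{1}{2}\right) \left(-5\right) \left(1 + 4\right)\right)^{2} - 30877 = \left(\left(- \frac{1}{2}\right) \left(-5\right) 5\right)^{2} - 30877 = \left(\frac{25}{2}\right)^{2} - 30877 = \frac{625}{4} - 30877 = - \frac{122883}{4}$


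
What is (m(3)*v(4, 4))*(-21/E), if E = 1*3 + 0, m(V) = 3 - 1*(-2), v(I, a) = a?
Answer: -140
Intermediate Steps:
m(V) = 5 (m(V) = 3 + 2 = 5)
E = 3 (E = 3 + 0 = 3)
(m(3)*v(4, 4))*(-21/E) = (5*4)*(-21/3) = 20*(-21*⅓) = 20*(-7) = -140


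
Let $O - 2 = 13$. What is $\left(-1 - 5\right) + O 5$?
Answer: $69$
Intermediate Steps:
$O = 15$ ($O = 2 + 13 = 15$)
$\left(-1 - 5\right) + O 5 = \left(-1 - 5\right) + 15 \cdot 5 = -6 + 75 = 69$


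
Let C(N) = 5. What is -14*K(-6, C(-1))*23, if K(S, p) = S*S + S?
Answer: -9660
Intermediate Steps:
K(S, p) = S + S² (K(S, p) = S² + S = S + S²)
-14*K(-6, C(-1))*23 = -(-84)*(1 - 6)*23 = -(-84)*(-5)*23 = -14*30*23 = -420*23 = -9660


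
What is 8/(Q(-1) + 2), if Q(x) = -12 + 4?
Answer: -4/3 ≈ -1.3333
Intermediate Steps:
Q(x) = -8
8/(Q(-1) + 2) = 8/(-8 + 2) = 8/(-6) = 8*(-⅙) = -4/3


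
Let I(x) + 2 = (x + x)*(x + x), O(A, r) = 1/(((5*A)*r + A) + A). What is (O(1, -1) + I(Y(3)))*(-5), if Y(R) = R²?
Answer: -4825/3 ≈ -1608.3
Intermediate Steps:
O(A, r) = 1/(2*A + 5*A*r) (O(A, r) = 1/((5*A*r + A) + A) = 1/((A + 5*A*r) + A) = 1/(2*A + 5*A*r))
I(x) = -2 + 4*x² (I(x) = -2 + (x + x)*(x + x) = -2 + (2*x)*(2*x) = -2 + 4*x²)
(O(1, -1) + I(Y(3)))*(-5) = (1/(1*(2 + 5*(-1))) + (-2 + 4*(3²)²))*(-5) = (1/(2 - 5) + (-2 + 4*9²))*(-5) = (1/(-3) + (-2 + 4*81))*(-5) = (1*(-⅓) + (-2 + 324))*(-5) = (-⅓ + 322)*(-5) = (965/3)*(-5) = -4825/3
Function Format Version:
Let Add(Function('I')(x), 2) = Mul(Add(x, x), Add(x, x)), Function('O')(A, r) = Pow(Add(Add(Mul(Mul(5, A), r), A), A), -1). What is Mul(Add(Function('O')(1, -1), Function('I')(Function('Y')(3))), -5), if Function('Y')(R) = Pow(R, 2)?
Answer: Rational(-4825, 3) ≈ -1608.3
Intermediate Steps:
Function('O')(A, r) = Pow(Add(Mul(2, A), Mul(5, A, r)), -1) (Function('O')(A, r) = Pow(Add(Add(Mul(5, A, r), A), A), -1) = Pow(Add(Add(A, Mul(5, A, r)), A), -1) = Pow(Add(Mul(2, A), Mul(5, A, r)), -1))
Function('I')(x) = Add(-2, Mul(4, Pow(x, 2))) (Function('I')(x) = Add(-2, Mul(Add(x, x), Add(x, x))) = Add(-2, Mul(Mul(2, x), Mul(2, x))) = Add(-2, Mul(4, Pow(x, 2))))
Mul(Add(Function('O')(1, -1), Function('I')(Function('Y')(3))), -5) = Mul(Add(Mul(Pow(1, -1), Pow(Add(2, Mul(5, -1)), -1)), Add(-2, Mul(4, Pow(Pow(3, 2), 2)))), -5) = Mul(Add(Mul(1, Pow(Add(2, -5), -1)), Add(-2, Mul(4, Pow(9, 2)))), -5) = Mul(Add(Mul(1, Pow(-3, -1)), Add(-2, Mul(4, 81))), -5) = Mul(Add(Mul(1, Rational(-1, 3)), Add(-2, 324)), -5) = Mul(Add(Rational(-1, 3), 322), -5) = Mul(Rational(965, 3), -5) = Rational(-4825, 3)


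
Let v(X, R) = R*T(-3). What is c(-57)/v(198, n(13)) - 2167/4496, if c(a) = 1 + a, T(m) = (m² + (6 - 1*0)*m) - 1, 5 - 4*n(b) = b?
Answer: -73779/22480 ≈ -3.2820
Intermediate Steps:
n(b) = 5/4 - b/4
T(m) = -1 + m² + 6*m (T(m) = (m² + (6 + 0)*m) - 1 = (m² + 6*m) - 1 = -1 + m² + 6*m)
v(X, R) = -10*R (v(X, R) = R*(-1 + (-3)² + 6*(-3)) = R*(-1 + 9 - 18) = R*(-10) = -10*R)
c(-57)/v(198, n(13)) - 2167/4496 = (1 - 57)/((-10*(5/4 - ¼*13))) - 2167/4496 = -56*(-1/(10*(5/4 - 13/4))) - 2167*1/4496 = -56/((-10*(-2))) - 2167/4496 = -56/20 - 2167/4496 = -56*1/20 - 2167/4496 = -14/5 - 2167/4496 = -73779/22480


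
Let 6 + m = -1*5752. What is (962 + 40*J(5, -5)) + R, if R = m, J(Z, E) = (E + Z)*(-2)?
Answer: -4796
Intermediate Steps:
m = -5758 (m = -6 - 1*5752 = -6 - 5752 = -5758)
J(Z, E) = -2*E - 2*Z
R = -5758
(962 + 40*J(5, -5)) + R = (962 + 40*(-2*(-5) - 2*5)) - 5758 = (962 + 40*(10 - 10)) - 5758 = (962 + 40*0) - 5758 = (962 + 0) - 5758 = 962 - 5758 = -4796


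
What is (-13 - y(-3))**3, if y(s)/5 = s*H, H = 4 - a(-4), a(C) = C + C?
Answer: 4657463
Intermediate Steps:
a(C) = 2*C
H = 12 (H = 4 - 2*(-4) = 4 - 1*(-8) = 4 + 8 = 12)
y(s) = 60*s (y(s) = 5*(s*12) = 5*(12*s) = 60*s)
(-13 - y(-3))**3 = (-13 - 60*(-3))**3 = (-13 - 1*(-180))**3 = (-13 + 180)**3 = 167**3 = 4657463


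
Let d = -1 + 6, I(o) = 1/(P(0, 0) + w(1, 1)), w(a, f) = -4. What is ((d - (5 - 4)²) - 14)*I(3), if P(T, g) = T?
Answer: 5/2 ≈ 2.5000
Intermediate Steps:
I(o) = -¼ (I(o) = 1/(0 - 4) = 1/(-4) = -¼)
d = 5
((d - (5 - 4)²) - 14)*I(3) = ((5 - (5 - 4)²) - 14)*(-¼) = ((5 - 1*1²) - 14)*(-¼) = ((5 - 1*1) - 14)*(-¼) = ((5 - 1) - 14)*(-¼) = (4 - 14)*(-¼) = -10*(-¼) = 5/2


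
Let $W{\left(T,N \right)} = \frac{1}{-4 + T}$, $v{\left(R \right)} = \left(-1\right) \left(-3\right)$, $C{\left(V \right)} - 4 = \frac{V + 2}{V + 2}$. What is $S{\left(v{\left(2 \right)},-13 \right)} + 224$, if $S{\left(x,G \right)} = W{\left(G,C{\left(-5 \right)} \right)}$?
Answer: $\frac{3807}{17} \approx 223.94$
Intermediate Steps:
$C{\left(V \right)} = 5$ ($C{\left(V \right)} = 4 + \frac{V + 2}{V + 2} = 4 + \frac{2 + V}{2 + V} = 4 + 1 = 5$)
$v{\left(R \right)} = 3$
$S{\left(x,G \right)} = \frac{1}{-4 + G}$
$S{\left(v{\left(2 \right)},-13 \right)} + 224 = \frac{1}{-4 - 13} + 224 = \frac{1}{-17} + 224 = - \frac{1}{17} + 224 = \frac{3807}{17}$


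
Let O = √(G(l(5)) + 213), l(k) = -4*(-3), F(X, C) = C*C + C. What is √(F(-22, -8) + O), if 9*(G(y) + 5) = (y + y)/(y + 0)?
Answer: √(504 + 3*√1874)/3 ≈ 8.3923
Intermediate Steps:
F(X, C) = C + C² (F(X, C) = C² + C = C + C²)
l(k) = 12
G(y) = -43/9 (G(y) = -5 + ((y + y)/(y + 0))/9 = -5 + ((2*y)/y)/9 = -5 + (⅑)*2 = -5 + 2/9 = -43/9)
O = √1874/3 (O = √(-43/9 + 213) = √(1874/9) = √1874/3 ≈ 14.430)
√(F(-22, -8) + O) = √(-8*(1 - 8) + √1874/3) = √(-8*(-7) + √1874/3) = √(56 + √1874/3)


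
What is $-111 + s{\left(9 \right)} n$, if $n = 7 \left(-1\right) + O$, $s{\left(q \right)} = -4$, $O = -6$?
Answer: $-59$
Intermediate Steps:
$n = -13$ ($n = 7 \left(-1\right) - 6 = -7 - 6 = -13$)
$-111 + s{\left(9 \right)} n = -111 - -52 = -111 + 52 = -59$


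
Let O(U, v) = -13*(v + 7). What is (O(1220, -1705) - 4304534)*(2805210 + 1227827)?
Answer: -17271319631020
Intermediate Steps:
O(U, v) = -91 - 13*v (O(U, v) = -13*(7 + v) = -91 - 13*v)
(O(1220, -1705) - 4304534)*(2805210 + 1227827) = ((-91 - 13*(-1705)) - 4304534)*(2805210 + 1227827) = ((-91 + 22165) - 4304534)*4033037 = (22074 - 4304534)*4033037 = -4282460*4033037 = -17271319631020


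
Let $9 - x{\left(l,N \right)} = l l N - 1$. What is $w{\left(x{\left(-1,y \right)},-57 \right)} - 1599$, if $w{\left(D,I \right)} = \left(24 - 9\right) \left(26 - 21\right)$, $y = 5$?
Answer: $-1524$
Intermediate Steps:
$x{\left(l,N \right)} = 10 - N l^{2}$ ($x{\left(l,N \right)} = 9 - \left(l l N - 1\right) = 9 - \left(l^{2} N - 1\right) = 9 - \left(N l^{2} - 1\right) = 9 - \left(-1 + N l^{2}\right) = 10 - N l^{2}$)
$w{\left(D,I \right)} = 75$ ($w{\left(D,I \right)} = 15 \cdot 5 = 75$)
$w{\left(x{\left(-1,y \right)},-57 \right)} - 1599 = 75 - 1599 = -1524$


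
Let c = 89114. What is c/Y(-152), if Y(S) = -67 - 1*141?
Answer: -44557/104 ≈ -428.43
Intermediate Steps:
Y(S) = -208 (Y(S) = -67 - 141 = -208)
c/Y(-152) = 89114/(-208) = 89114*(-1/208) = -44557/104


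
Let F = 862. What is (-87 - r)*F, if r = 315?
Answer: -346524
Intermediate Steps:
(-87 - r)*F = (-87 - 1*315)*862 = (-87 - 315)*862 = -402*862 = -346524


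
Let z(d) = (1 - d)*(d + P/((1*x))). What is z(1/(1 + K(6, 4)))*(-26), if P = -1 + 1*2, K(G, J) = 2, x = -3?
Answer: 0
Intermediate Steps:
P = 1 (P = -1 + 2 = 1)
z(d) = (1 - d)*(-1/3 + d) (z(d) = (1 - d)*(d + 1/(1*(-3))) = (1 - d)*(d + 1/(-3)) = (1 - d)*(d + 1*(-1/3)) = (1 - d)*(d - 1/3) = (1 - d)*(-1/3 + d))
z(1/(1 + K(6, 4)))*(-26) = (-1/3 + 1/(3*(1 + 2)) - (-1 + 1/(1 + 2))/(1 + 2))*(-26) = (-1/3 + (1/3)/3 - 1*(-1 + 1/3)/3)*(-26) = (-1/3 + (1/3)*(1/3) - 1*1/3*(-1 + 1/3))*(-26) = (-1/3 + 1/9 - 1*1/3*(-2/3))*(-26) = (-1/3 + 1/9 + 2/9)*(-26) = 0*(-26) = 0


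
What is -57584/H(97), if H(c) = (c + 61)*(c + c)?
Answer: -14396/7663 ≈ -1.8786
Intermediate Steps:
H(c) = 2*c*(61 + c) (H(c) = (61 + c)*(2*c) = 2*c*(61 + c))
-57584/H(97) = -57584*1/(194*(61 + 97)) = -57584/(2*97*158) = -57584/30652 = -57584*1/30652 = -14396/7663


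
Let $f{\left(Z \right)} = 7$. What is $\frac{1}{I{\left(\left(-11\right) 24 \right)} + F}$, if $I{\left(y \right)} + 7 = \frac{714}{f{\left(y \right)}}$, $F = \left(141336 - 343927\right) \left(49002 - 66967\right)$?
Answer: $\frac{1}{3639547410} \approx 2.7476 \cdot 10^{-10}$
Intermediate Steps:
$F = 3639547315$ ($F = \left(-202591\right) \left(-17965\right) = 3639547315$)
$I{\left(y \right)} = 95$ ($I{\left(y \right)} = -7 + \frac{714}{7} = -7 + 714 \cdot \frac{1}{7} = -7 + 102 = 95$)
$\frac{1}{I{\left(\left(-11\right) 24 \right)} + F} = \frac{1}{95 + 3639547315} = \frac{1}{3639547410}$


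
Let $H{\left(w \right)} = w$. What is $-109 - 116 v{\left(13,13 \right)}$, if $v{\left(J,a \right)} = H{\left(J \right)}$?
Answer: $-1617$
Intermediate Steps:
$v{\left(J,a \right)} = J$
$-109 - 116 v{\left(13,13 \right)} = -109 - 1508 = -1617$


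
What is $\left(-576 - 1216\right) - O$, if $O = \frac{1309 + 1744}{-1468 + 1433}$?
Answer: $- \frac{59667}{35} \approx -1704.8$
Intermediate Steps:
$O = - \frac{3053}{35}$ ($O = \frac{3053}{-35} = 3053 \left(- \frac{1}{35}\right) = - \frac{3053}{35} \approx -87.229$)
$\left(-576 - 1216\right) - O = \left(-576 - 1216\right) - - \frac{3053}{35} = -1792 + \frac{3053}{35} = - \frac{59667}{35}$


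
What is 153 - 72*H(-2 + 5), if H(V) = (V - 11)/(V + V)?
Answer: 249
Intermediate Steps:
H(V) = (-11 + V)/(2*V) (H(V) = (-11 + V)/((2*V)) = (-11 + V)*(1/(2*V)) = (-11 + V)/(2*V))
153 - 72*H(-2 + 5) = 153 - 36*(-11 + (-2 + 5))/(-2 + 5) = 153 - 36*(-11 + 3)/3 = 153 - 36*(-8)/3 = 153 - 72*(-4/3) = 153 + 96 = 249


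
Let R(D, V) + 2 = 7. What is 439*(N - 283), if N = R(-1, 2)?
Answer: -122042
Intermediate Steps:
R(D, V) = 5 (R(D, V) = -2 + 7 = 5)
N = 5
439*(N - 283) = 439*(5 - 283) = 439*(-278) = -122042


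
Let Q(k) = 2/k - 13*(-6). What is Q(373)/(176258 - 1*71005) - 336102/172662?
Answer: -2198354777681/1129766861713 ≈ -1.9458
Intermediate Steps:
Q(k) = 78 + 2/k (Q(k) = 2/k + 78 = 78 + 2/k)
Q(373)/(176258 - 1*71005) - 336102/172662 = (78 + 2/373)/(176258 - 1*71005) - 336102/172662 = (78 + 2*(1/373))/(176258 - 71005) - 336102*1/172662 = (78 + 2/373)/105253 - 56017/28777 = (29096/373)*(1/105253) - 56017/28777 = 29096/39259369 - 56017/28777 = -2198354777681/1129766861713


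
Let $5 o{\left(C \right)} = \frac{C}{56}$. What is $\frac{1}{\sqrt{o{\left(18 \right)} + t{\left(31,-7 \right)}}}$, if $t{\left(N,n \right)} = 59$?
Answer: $\frac{2 \sqrt{289415}}{8269} \approx 0.13012$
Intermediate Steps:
$o{\left(C \right)} = \frac{C}{280}$ ($o{\left(C \right)} = \frac{C \frac{1}{56}}{5} = \frac{\frac{1}{56} C}{5} = \frac{C}{280}$)
$\frac{1}{\sqrt{o{\left(18 \right)} + t{\left(31,-7 \right)}}} = \frac{1}{\sqrt{\frac{1}{280} \cdot 18 + 59}} = \frac{1}{\sqrt{\frac{9}{140} + 59}} = \frac{1}{\sqrt{\frac{8269}{140}}} = \frac{1}{\frac{1}{70} \sqrt{289415}} = \frac{2 \sqrt{289415}}{8269}$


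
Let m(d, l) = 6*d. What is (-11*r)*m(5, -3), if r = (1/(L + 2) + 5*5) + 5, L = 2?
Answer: -19965/2 ≈ -9982.5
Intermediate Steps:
r = 121/4 (r = (1/(2 + 2) + 5*5) + 5 = (1/4 + 25) + 5 = 101/4 + 5 = 121/4 ≈ 30.250)
(-11*r)*m(5, -3) = (-11*121/4)*(6*5) = -1331/4*30 = -19965/2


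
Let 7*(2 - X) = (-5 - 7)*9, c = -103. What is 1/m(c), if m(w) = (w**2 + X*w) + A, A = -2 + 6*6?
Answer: 7/61935 ≈ 0.00011302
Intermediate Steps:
X = 122/7 (X = 2 - (-5 - 7)*9/7 = 2 - (-12)*9/7 = 2 - 1/7*(-108) = 2 + 108/7 = 122/7 ≈ 17.429)
A = 34 (A = -2 + 36 = 34)
m(w) = 34 + w**2 + 122*w/7 (m(w) = (w**2 + 122*w/7) + 34 = 34 + w**2 + 122*w/7)
1/m(c) = 1/(34 + (-103)**2 + (122/7)*(-103)) = 1/(34 + 10609 - 12566/7) = 1/(61935/7) = 7/61935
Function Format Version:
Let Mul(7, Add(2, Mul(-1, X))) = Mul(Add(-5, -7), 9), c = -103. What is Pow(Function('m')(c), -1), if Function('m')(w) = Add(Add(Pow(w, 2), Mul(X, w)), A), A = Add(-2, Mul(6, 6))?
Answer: Rational(7, 61935) ≈ 0.00011302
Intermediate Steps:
X = Rational(122, 7) (X = Add(2, Mul(Rational(-1, 7), Mul(Add(-5, -7), 9))) = Add(2, Mul(Rational(-1, 7), Mul(-12, 9))) = Add(2, Mul(Rational(-1, 7), -108)) = Add(2, Rational(108, 7)) = Rational(122, 7) ≈ 17.429)
A = 34 (A = Add(-2, 36) = 34)
Function('m')(w) = Add(34, Pow(w, 2), Mul(Rational(122, 7), w)) (Function('m')(w) = Add(Add(Pow(w, 2), Mul(Rational(122, 7), w)), 34) = Add(34, Pow(w, 2), Mul(Rational(122, 7), w)))
Pow(Function('m')(c), -1) = Pow(Add(34, Pow(-103, 2), Mul(Rational(122, 7), -103)), -1) = Pow(Add(34, 10609, Rational(-12566, 7)), -1) = Pow(Rational(61935, 7), -1) = Rational(7, 61935)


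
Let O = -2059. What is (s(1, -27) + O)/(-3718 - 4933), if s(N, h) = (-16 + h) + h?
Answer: 2129/8651 ≈ 0.24610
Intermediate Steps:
s(N, h) = -16 + 2*h
(s(1, -27) + O)/(-3718 - 4933) = ((-16 + 2*(-27)) - 2059)/(-3718 - 4933) = ((-16 - 54) - 2059)/(-8651) = (-70 - 2059)*(-1/8651) = -2129*(-1/8651) = 2129/8651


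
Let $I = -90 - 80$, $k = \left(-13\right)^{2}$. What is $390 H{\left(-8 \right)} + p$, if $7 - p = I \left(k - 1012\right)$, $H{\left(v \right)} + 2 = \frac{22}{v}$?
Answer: $- \frac{290311}{2} \approx -1.4516 \cdot 10^{5}$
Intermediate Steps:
$k = 169$
$H{\left(v \right)} = -2 + \frac{22}{v}$
$I = -170$
$p = -143303$ ($p = 7 - - 170 \left(169 - 1012\right) = 7 - \left(-170\right) \left(-843\right) = 7 - 143310 = -143303$)
$390 H{\left(-8 \right)} + p = 390 \left(-2 + \frac{22}{-8}\right) - 143303 = 390 \left(-2 + 22 \left(- \frac{1}{8}\right)\right) - 143303 = 390 \left(-2 - \frac{11}{4}\right) - 143303 = 390 \left(- \frac{19}{4}\right) - 143303 = - \frac{3705}{2} - 143303 = - \frac{290311}{2}$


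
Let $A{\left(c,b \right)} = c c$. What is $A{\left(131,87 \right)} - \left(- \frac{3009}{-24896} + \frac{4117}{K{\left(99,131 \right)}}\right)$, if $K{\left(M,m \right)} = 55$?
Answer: $\frac{23395551753}{1369280} \approx 17086.0$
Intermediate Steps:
$A{\left(c,b \right)} = c^{2}$
$A{\left(131,87 \right)} - \left(- \frac{3009}{-24896} + \frac{4117}{K{\left(99,131 \right)}}\right) = 131^{2} - \left(- \frac{3009}{-24896} + \frac{4117}{55}\right) = 17161 - \left(\left(-3009\right) \left(- \frac{1}{24896}\right) + 4117 \cdot \frac{1}{55}\right) = 17161 - \left(\frac{3009}{24896} + \frac{4117}{55}\right) = 17161 - \frac{102662327}{1369280} = \frac{23395551753}{1369280}$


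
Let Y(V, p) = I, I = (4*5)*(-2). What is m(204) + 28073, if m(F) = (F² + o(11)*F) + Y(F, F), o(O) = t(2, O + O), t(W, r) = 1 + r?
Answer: 74341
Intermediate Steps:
o(O) = 1 + 2*O (o(O) = 1 + (O + O) = 1 + 2*O)
I = -40 (I = 20*(-2) = -40)
Y(V, p) = -40
m(F) = -40 + F² + 23*F (m(F) = (F² + (1 + 2*11)*F) - 40 = (F² + (1 + 22)*F) - 40 = (F² + 23*F) - 40 = -40 + F² + 23*F)
m(204) + 28073 = (-40 + 204² + 23*204) + 28073 = (-40 + 41616 + 4692) + 28073 = 46268 + 28073 = 74341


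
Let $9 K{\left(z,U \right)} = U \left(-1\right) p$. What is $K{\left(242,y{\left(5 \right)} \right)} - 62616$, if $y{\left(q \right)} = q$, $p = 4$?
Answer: $- \frac{563564}{9} \approx -62618.0$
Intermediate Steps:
$K{\left(z,U \right)} = - \frac{4 U}{9}$ ($K{\left(z,U \right)} = \frac{U \left(-1\right) 4}{9} = \frac{- U 4}{9} = \frac{\left(-4\right) U}{9} = - \frac{4 U}{9}$)
$K{\left(242,y{\left(5 \right)} \right)} - 62616 = \left(- \frac{4}{9}\right) 5 - 62616 = - \frac{20}{9} - 62616 = - \frac{563564}{9}$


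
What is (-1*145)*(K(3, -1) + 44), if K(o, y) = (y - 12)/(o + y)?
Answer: -10875/2 ≈ -5437.5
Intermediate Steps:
K(o, y) = (-12 + y)/(o + y)
(-1*145)*(K(3, -1) + 44) = (-1*145)*((-12 - 1)/(3 - 1) + 44) = -145*(-13/2 + 44) = -145*75/2 = -10875/2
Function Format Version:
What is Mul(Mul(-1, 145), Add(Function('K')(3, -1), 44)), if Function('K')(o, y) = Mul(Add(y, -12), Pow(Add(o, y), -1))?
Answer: Rational(-10875, 2) ≈ -5437.5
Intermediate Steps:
Function('K')(o, y) = Mul(Pow(Add(o, y), -1), Add(-12, y)) (Function('K')(o, y) = Mul(Add(-12, y), Pow(Add(o, y), -1)) = Mul(Pow(Add(o, y), -1), Add(-12, y)))
Mul(Mul(-1, 145), Add(Function('K')(3, -1), 44)) = Mul(Mul(-1, 145), Add(Mul(Pow(Add(3, -1), -1), Add(-12, -1)), 44)) = Mul(-145, Add(Mul(Pow(2, -1), -13), 44)) = Mul(-145, Add(Mul(Rational(1, 2), -13), 44)) = Mul(-145, Add(Rational(-13, 2), 44)) = Mul(-145, Rational(75, 2)) = Rational(-10875, 2)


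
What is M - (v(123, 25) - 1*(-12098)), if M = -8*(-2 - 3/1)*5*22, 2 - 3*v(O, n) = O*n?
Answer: -20021/3 ≈ -6673.7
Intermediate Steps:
v(O, n) = ⅔ - O*n/3
M = 4400 (M = -8*(-2 - 3*1)*5*22 = -8*(-2 - 3)*5*22 = -(-40)*5*22 = -8*(-25)*22 = 200*22 = 4400)
M - (v(123, 25) - 1*(-12098)) = 4400 - ((⅔ - ⅓*123*25) - 1*(-12098)) = 4400 - ((⅔ - 1025) + 12098) = 4400 - (-3073/3 + 12098) = 4400 - 1*33221/3 = 4400 - 33221/3 = -20021/3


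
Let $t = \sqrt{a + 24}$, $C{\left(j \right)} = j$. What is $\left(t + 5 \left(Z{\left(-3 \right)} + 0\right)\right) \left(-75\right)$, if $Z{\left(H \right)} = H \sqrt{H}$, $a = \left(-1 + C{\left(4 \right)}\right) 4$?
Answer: $-450 + 1125 i \sqrt{3} \approx -450.0 + 1948.6 i$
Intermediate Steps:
$a = 12$ ($a = \left(-1 + 4\right) 4 = 3 \cdot 4 = 12$)
$Z{\left(H \right)} = H^{\frac{3}{2}}$
$t = 6$ ($t = \sqrt{12 + 24} = \sqrt{36} = 6$)
$\left(t + 5 \left(Z{\left(-3 \right)} + 0\right)\right) \left(-75\right) = \left(6 + 5 \left(\left(-3\right)^{\frac{3}{2}} + 0\right)\right) \left(-75\right) = \left(6 + 5 \left(- 3 i \sqrt{3} + 0\right)\right) \left(-75\right) = \left(6 + 5 \left(- 3 i \sqrt{3}\right)\right) \left(-75\right) = \left(6 - 15 i \sqrt{3}\right) \left(-75\right) = -450 + 1125 i \sqrt{3}$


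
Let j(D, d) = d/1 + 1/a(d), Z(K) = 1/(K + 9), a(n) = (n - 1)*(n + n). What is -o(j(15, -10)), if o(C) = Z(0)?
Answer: -⅑ ≈ -0.11111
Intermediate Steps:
a(n) = 2*n*(-1 + n) (a(n) = (-1 + n)*(2*n) = 2*n*(-1 + n))
Z(K) = 1/(9 + K)
j(D, d) = d + 1/(2*d*(-1 + d)) (j(D, d) = d/1 + 1/(2*d*(-1 + d)) = d*1 + 1*(1/(2*d*(-1 + d))) = d + 1/(2*d*(-1 + d)))
o(C) = ⅑ (o(C) = 1/(9 + 0) = 1/9 = ⅑)
-o(j(15, -10)) = -1*⅑ = -⅑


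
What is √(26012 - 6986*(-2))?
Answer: 28*√51 ≈ 199.96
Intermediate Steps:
√(26012 - 6986*(-2)) = √(26012 - 1*(-13972)) = √(26012 + 13972) = √39984 = 28*√51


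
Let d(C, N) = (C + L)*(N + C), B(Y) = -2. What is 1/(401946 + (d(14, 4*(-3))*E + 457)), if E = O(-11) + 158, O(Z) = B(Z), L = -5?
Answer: 1/405211 ≈ 2.4678e-6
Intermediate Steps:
O(Z) = -2
d(C, N) = (-5 + C)*(C + N) (d(C, N) = (C - 5)*(N + C) = (-5 + C)*(C + N))
E = 156 (E = -2 + 158 = 156)
1/(401946 + (d(14, 4*(-3))*E + 457)) = 1/(401946 + ((14**2 - 5*14 - 20*(-3) + 14*(4*(-3)))*156 + 457)) = 1/(401946 + ((196 - 70 - 5*(-12) + 14*(-12))*156 + 457)) = 1/(401946 + ((196 - 70 + 60 - 168)*156 + 457)) = 1/(401946 + (18*156 + 457)) = 1/(401946 + (2808 + 457)) = 1/(401946 + 3265) = 1/405211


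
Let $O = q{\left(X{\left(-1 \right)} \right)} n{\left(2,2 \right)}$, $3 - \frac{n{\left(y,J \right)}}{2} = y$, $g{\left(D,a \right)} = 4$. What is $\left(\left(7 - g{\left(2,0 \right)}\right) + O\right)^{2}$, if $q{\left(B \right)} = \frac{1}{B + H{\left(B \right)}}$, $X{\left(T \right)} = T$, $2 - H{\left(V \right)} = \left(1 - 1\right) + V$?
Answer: $16$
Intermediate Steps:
$H{\left(V \right)} = 2 - V$ ($H{\left(V \right)} = 2 - \left(\left(1 - 1\right) + V\right) = 2 - \left(0 + V\right) = 2 - V$)
$n{\left(y,J \right)} = 6 - 2 y$
$q{\left(B \right)} = \frac{1}{2}$ ($q{\left(B \right)} = \frac{1}{B - \left(-2 + B\right)} = \frac{1}{2}$)
$O = 1$ ($O = \frac{6 - 4}{2} = \frac{1}{2} \cdot 2 = 1$)
$\left(\left(7 - g{\left(2,0 \right)}\right) + O\right)^{2} = \left(\left(7 - 4\right) + 1\right)^{2} = \left(3 + 1\right)^{2} = 4^{2} = 16$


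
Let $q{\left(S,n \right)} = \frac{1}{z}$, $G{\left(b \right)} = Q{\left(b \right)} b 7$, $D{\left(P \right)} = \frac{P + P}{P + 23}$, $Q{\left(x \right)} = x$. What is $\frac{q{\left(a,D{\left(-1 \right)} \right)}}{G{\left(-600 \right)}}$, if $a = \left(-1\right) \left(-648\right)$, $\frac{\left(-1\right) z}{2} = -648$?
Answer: $\frac{1}{3265920000} \approx 3.0619 \cdot 10^{-10}$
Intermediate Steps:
$z = 1296$ ($z = \left(-2\right) \left(-648\right) = 1296$)
$D{\left(P \right)} = \frac{2 P}{23 + P}$
$G{\left(b \right)} = 7 b^{2}$ ($G{\left(b \right)} = b b 7 = b^{2} \cdot 7 = 7 b^{2}$)
$a = 648$
$q{\left(S,n \right)} = \frac{1}{1296}$
$\frac{q{\left(a,D{\left(-1 \right)} \right)}}{G{\left(-600 \right)}} = \frac{1}{1296 \cdot 7 \left(-600\right)^{2}} = \frac{1}{1296 \cdot 7 \cdot 360000} = \frac{1}{1296 \cdot 2520000} = \frac{1}{1296} \cdot \frac{1}{2520000} = \frac{1}{3265920000}$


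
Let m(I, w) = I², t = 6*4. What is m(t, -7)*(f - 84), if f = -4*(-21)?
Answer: 0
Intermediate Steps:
f = 84
t = 24
m(t, -7)*(f - 84) = 24²*(84 - 84) = 576*0 = 0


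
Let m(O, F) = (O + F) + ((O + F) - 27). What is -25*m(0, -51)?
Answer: 3225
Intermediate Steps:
m(O, F) = -27 + 2*F + 2*O (m(O, F) = (F + O) + ((F + O) - 27) = (F + O) + (-27 + F + O) = -27 + 2*F + 2*O)
-25*m(0, -51) = -25*(-27 + 2*(-51) + 2*0) = -25*(-27 - 102 + 0) = -25*(-129) = 3225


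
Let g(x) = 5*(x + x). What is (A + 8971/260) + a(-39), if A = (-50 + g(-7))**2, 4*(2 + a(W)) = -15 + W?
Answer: 3748941/260 ≈ 14419.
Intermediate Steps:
g(x) = 10*x (g(x) = 5*(2*x) = 10*x)
a(W) = -23/4 + W/4 (a(W) = -2 + (-15 + W)/4 = -2 + (-15/4 + W/4) = -23/4 + W/4)
A = 14400 (A = (-50 + 10*(-7))**2 = (-50 - 70)**2 = (-120)**2 = 14400)
(A + 8971/260) + a(-39) = (14400 + 8971/260) + (-23/4 + (1/4)*(-39)) = (14400 + 8971*(1/260)) + (-23/4 - 39/4) = (14400 + 8971/260) - 31/2 = 3752971/260 - 31/2 = 3748941/260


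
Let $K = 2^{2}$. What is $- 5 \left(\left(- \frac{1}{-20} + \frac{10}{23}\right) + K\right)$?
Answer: $- \frac{2063}{92} \approx -22.424$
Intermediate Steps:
$K = 4$
$- 5 \left(\left(- \frac{1}{-20} + \frac{10}{23}\right) + K\right) = - 5 \left(\left(- \frac{1}{-20} + \frac{10}{23}\right) + 4\right) = - 5 \left(\left(\left(-1\right) \left(- \frac{1}{20}\right) + 10 \cdot \frac{1}{23}\right) + 4\right) = - 5 \left(\left(\frac{1}{20} + \frac{10}{23}\right) + 4\right) = - 5 \left(\frac{223}{460} + 4\right) = \left(-5\right) \frac{2063}{460} = - \frac{2063}{92}$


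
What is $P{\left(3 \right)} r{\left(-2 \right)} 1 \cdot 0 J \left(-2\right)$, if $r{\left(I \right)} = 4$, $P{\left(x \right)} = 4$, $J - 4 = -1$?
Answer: $0$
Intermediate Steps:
$J = 3$ ($J = 4 - 1 = 3$)
$P{\left(3 \right)} r{\left(-2 \right)} 1 \cdot 0 J \left(-2\right) = 4 \cdot 4 \cdot 1 \cdot 0 \cdot 3 \left(-2\right) = 16 \cdot 0 \left(-6\right) = 16 \cdot 0 = 0$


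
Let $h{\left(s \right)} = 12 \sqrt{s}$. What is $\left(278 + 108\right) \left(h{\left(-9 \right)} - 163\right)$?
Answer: $-62918 + 13896 i \approx -62918.0 + 13896.0 i$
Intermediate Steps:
$\left(278 + 108\right) \left(h{\left(-9 \right)} - 163\right) = \left(278 + 108\right) \left(12 \sqrt{-9} - 163\right) = 386 \left(12 \cdot 3 i - 163\right) = 386 \left(36 i - 163\right) = 386 \left(-163 + 36 i\right) = -62918 + 13896 i$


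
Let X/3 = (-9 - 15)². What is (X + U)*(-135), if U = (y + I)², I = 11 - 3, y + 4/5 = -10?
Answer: -1171692/5 ≈ -2.3434e+5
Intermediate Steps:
y = -54/5 (y = -⅘ - 10 = -54/5 ≈ -10.800)
I = 8
X = 1728 (X = 3*(-9 - 15)² = 3*(-24)² = 3*576 = 1728)
U = 196/25 (U = (-54/5 + 8)² = (-14/5)² = 196/25 ≈ 7.8400)
(X + U)*(-135) = (1728 + 196/25)*(-135) = (43396/25)*(-135) = -1171692/5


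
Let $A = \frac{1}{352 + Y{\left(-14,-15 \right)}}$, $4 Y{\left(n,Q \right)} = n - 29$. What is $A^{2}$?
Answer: $\frac{16}{1863225} \approx 8.5873 \cdot 10^{-6}$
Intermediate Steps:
$Y{\left(n,Q \right)} = - \frac{29}{4} + \frac{n}{4}$ ($Y{\left(n,Q \right)} = \frac{n - 29}{4} = \frac{-29 + n}{4} = - \frac{29}{4} + \frac{n}{4}$)
$A = \frac{4}{1365}$ ($A = \frac{1}{352 + \left(- \frac{29}{4} + \frac{1}{4} \left(-14\right)\right)} = \frac{1}{352 - \frac{43}{4}} = \frac{1}{\frac{1365}{4}} = \frac{4}{1365} \approx 0.0029304$)
$A^{2} = \left(\frac{4}{1365}\right)^{2} = \frac{16}{1863225}$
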